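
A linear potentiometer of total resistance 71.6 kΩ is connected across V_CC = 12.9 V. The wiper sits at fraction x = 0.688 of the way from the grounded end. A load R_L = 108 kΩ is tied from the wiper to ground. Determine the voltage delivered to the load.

Split the track: R_lower = x·R_p = 49.26 kΩ, R_upper = (1−x)·R_p = 22.34 kΩ.
Lower segment in parallel with the load: 49.26 ‖ 108 = 33.83 kΩ.
V_out = 12.9 × 33.83/(22.34 + 33.83) = 7.770 V.
(Unloaded: V_out = x·V_CC = 8.88 V.)

V_out ≈ 7.77 V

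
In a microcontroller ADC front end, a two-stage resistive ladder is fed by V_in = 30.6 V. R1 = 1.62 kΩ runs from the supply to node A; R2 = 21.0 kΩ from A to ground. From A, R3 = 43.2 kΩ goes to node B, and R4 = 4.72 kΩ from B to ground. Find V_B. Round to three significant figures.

Node A sees R2 in parallel with the series input of stage 2, R3 + R4 = 47.92 kΩ.
R2 ‖ (R3+R4) = 14.60 kΩ.
V_A = 30.6 × 14.60/(1.62 + 14.60) = 27.54 V.
V_B = V_A × 0.09850 = 2.713 V.

V_B ≈ 2.71 V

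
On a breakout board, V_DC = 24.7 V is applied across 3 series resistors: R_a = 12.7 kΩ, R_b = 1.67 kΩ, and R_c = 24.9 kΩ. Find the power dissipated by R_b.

P ≈ 0.661 mW

The common current is I = 24.7/39.27 = 0.6290 mA.
V(R_b) = I·R = 1.050 V; P = V·I = 1.050 × 0.6290 = 0.6607 mW.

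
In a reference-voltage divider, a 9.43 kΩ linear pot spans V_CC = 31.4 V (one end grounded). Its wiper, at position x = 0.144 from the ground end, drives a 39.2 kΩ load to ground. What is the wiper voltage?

Lower segment x·R_p = 1.358 kΩ; upper segment (1−x)·R_p = 8.072 kΩ.
R_L loads the lower segment: effective lower R = 1.312 kΩ.
Loaded-divider output: V_out = 31.4 × 0.1399 = 4.391 V.

V_out ≈ 4.39 V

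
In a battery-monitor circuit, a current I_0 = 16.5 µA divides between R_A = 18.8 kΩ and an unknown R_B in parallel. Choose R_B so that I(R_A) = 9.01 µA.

In a two-way split, I_A/I_0 = R_B/(R_A + R_B).
9.01/16.5 = R_B/(R_A + R_B) → R_B = R_A · (0.5461)/(1 − 0.5461) = 18.8 × 1.203 = 22.62 kΩ.

R_B ≈ 22.6 kΩ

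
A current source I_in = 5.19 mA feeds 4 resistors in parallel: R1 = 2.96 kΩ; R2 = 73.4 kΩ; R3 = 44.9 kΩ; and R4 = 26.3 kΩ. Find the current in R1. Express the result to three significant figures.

Conductances: ΣG = 1/2.96 + 1/73.4 + 1/44.9 + 1/26.3 = 0.4118 (1/kΩ).
Current divider: I(R1) = I_in · G_k/ΣG = 5.19 × (0.3378/0.4118) = 5.19 × 0.8205 = 4.258 mA.

I ≈ 4.26 mA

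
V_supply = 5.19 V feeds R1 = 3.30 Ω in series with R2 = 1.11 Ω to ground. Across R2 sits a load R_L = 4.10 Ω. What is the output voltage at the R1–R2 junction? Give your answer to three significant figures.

R2 ‖ R_L = (1.11 × 4.10)/(1.11 + 4.10) = 0.8735 Ω.
Now apply the divider: V_out = 5.19 × 0.2093 = 1.086 V.
(Unloaded it would be 1.31 V; the load pulls it down.)

V_out ≈ 1.09 V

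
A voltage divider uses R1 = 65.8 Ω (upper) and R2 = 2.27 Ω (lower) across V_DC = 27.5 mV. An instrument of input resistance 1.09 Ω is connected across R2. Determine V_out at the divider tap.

V_out ≈ 0.304 mV

First combine the lower leg with the load: R2 ‖ R_L = 0.7364 Ω.
Now apply the divider: V_out = 27.5 × 0.01107 = 0.3044 mV.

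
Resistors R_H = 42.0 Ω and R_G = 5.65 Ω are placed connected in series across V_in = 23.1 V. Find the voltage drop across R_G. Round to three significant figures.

V ≈ 2.74 V

ΣR = 42.0 + 5.65 = 47.65 Ω.
V = V_in · R/ΣR = 23.1 × 0.1186 = 2.739 V.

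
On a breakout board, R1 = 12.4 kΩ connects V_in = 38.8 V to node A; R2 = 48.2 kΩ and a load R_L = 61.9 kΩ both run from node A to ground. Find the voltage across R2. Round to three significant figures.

V_out ≈ 26.6 V

First combine the lower leg with the load: R2 ‖ R_L = 27.10 kΩ.
Then V_out = V_in · R2'/(R1 + R2') = 38.8 × 27.10/39.50 = 26.62 V.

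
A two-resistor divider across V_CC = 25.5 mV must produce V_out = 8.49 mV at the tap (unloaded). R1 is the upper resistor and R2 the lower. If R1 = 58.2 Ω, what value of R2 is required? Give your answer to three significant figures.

Required fraction k = V_out/V_CC = 0.3329.
R2 = R1 · 0.3329/(1 − 0.3329) = 29.05 Ω.

R2 ≈ 29.0 Ω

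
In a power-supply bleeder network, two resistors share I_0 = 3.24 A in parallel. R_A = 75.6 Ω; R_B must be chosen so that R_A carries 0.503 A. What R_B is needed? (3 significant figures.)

In a two-way split, I_A/I_0 = R_B/(R_A + R_B).
With f = 0.1552, R_B = R_A · f/(1−f) = 75.6 × 0.1838 = 13.89 Ω.

R_B ≈ 13.9 Ω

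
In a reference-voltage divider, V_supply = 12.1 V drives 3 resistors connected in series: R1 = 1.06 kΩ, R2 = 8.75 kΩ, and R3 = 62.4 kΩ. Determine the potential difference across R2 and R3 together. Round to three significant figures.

V ≈ 11.9 V

Series total: ΣR = 1.06 + 8.75 + 62.4 = 72.21 kΩ.
R_{R2..R3} = 8.75 + 62.4 = 71.15 kΩ.
Voltage divider: V = V_supply · (71.15 / 72.21) = 12.1 × 0.9853 = 11.92 V.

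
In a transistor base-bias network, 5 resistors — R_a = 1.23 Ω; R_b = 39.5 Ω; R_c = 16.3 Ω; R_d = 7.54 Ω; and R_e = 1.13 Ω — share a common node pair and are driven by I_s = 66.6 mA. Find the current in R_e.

ΣG = 1/1.23 + 1/39.5 + 1/16.3 + 1/7.54 + 1/1.13 = 1.917.
By the current-divider rule, I = I_s · G_k/ΣG = 66.6 × 0.4616 = 30.74 mA.

I ≈ 30.7 mA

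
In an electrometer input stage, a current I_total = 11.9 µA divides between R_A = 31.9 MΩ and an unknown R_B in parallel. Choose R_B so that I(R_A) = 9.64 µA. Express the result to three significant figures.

R_B ≈ 136 MΩ

The fraction through R_A equals R_B/(R_A+R_B).
9.64/11.9 = R_B/(R_A + R_B) → R_B = R_A · (0.8101)/(1 − 0.8101) = 31.9 × 4.265 = 136.1 MΩ.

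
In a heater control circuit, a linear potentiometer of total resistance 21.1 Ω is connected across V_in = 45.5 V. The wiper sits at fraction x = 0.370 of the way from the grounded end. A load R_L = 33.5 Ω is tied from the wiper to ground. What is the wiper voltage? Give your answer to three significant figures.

Split the track: R_lower = x·R_p = 7.807 Ω, R_upper = (1−x)·R_p = 13.29 Ω.
(x·R_p) ‖ R_L = 6.331 Ω.
Then V_out = V_in · 6.331/(13.29 + 6.331) = 14.68 V.
(Unloaded: V_out = x·V_in = 16.8 V.)

V_out ≈ 14.7 V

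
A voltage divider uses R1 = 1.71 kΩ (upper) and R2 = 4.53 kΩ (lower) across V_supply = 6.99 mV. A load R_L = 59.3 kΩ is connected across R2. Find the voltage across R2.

R2 ‖ R_L = (4.53 × 59.3)/(4.53 + 59.3) = 4.209 kΩ.
Now apply the divider: V_out = 6.99 × 0.7111 = 4.970 mV.
(Unloaded it would be 5.07 mV; the load pulls it down.)

V_out ≈ 4.97 mV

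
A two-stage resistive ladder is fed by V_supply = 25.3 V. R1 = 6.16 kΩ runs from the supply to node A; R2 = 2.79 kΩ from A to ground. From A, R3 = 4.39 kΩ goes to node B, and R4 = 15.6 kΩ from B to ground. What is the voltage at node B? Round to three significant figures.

V_B ≈ 5.62 V

The second stage (R3 + R4 = 19.99 kΩ) loads node A in parallel with R2.
R2 ‖ (R3+R4) = 2.448 kΩ.
So V_A = 25.3 × 0.2844 = 7.196 V.
Then the unloaded second divider: V_B = V_A × R4/(R3+R4) = 7.196 × 0.7804 = 5.615 V.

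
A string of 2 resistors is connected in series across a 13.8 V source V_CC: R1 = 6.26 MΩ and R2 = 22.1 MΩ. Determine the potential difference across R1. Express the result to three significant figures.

V ≈ 3.05 V

Total series resistance ΣR = 6.26 + 22.1 = 28.36 MΩ.
V = V_CC · R/ΣR = 13.8 × 0.2207 = 3.046 V.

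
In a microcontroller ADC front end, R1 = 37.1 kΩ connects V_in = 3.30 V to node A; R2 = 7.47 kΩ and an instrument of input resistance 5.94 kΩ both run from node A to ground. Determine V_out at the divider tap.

R2 ‖ R_L = (7.47 × 5.94)/(7.47 + 5.94) = 3.309 kΩ.
Voltage divider with the loaded lower leg: V_out = 3.30 × 3.309/(37.1 + 3.309) = 3.30 × 0.08188 = 0.2702 V.

V_out ≈ 0.270 V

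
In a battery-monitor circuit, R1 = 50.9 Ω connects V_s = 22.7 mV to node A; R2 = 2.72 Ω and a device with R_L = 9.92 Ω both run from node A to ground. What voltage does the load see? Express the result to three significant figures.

V_out ≈ 0.914 mV

R2 ‖ R_L = (2.72 × 9.92)/(2.72 + 9.92) = 2.135 Ω.
Voltage divider with the loaded lower leg: V_out = 22.7 × 2.135/(50.9 + 2.135) = 22.7 × 0.04025 = 0.9137 mV.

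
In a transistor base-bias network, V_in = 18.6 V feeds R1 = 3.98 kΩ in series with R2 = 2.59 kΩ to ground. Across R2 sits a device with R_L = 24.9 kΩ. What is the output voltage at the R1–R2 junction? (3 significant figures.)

V_out ≈ 6.90 V

R2 ‖ R_L = (2.59 × 24.9)/(2.59 + 24.9) = 2.346 kΩ.
Now apply the divider: V_out = 18.6 × 0.3708 = 6.898 V.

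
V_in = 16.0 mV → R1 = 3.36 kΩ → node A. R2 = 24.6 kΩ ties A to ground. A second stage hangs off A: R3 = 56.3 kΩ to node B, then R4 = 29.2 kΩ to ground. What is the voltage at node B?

V_B ≈ 4.65 mV

Looking into the second stage from A: R3 + R4 = 85.50 kΩ appears in parallel with R2.
R2 ‖ (R3+R4) = 19.10 kΩ.
First divider: V_A = V_in · 19.10/(3.36 + 19.10) = 13.61 mV.
Then the unloaded second divider: V_B = V_A × R4/(R3+R4) = 13.61 × 0.3415 = 4.647 mV.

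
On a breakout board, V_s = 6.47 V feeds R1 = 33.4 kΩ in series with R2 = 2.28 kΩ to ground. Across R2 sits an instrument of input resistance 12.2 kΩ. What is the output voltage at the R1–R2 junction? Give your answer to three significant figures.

V_out ≈ 0.352 V

First combine the lower leg with the load: R2 ‖ R_L = 1.921 kΩ.
Now apply the divider: V_out = 6.47 × 0.05439 = 0.3519 V.
(Unloaded it would be 0.413 V; the load pulls it down.)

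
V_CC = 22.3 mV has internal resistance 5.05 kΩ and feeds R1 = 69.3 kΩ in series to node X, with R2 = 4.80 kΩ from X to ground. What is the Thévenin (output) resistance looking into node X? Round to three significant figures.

R1' = 5.05 + 69.3 = 74.35 kΩ (source resistance + R1).
Looking into X with the source shorted: R_th = R1'·R2/(R1'+R2) = 74.35 × 4.80/79.15 = 4.509 kΩ.

R_th ≈ 4.51 kΩ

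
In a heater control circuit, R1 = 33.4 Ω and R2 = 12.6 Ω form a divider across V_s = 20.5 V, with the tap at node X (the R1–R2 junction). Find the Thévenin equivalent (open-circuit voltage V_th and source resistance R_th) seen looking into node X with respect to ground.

V_th is the unloaded tap voltage: V_s · R2/(R1+R2) = 20.5 × 0.2739 = 5.615 V.
Looking into X with the source shorted: R_th = R1·R2/(R1+R2) = 33.40 × 12.6/46.00 = 9.149 Ω.

V_th ≈ 5.62 V, R_th ≈ 9.15 Ω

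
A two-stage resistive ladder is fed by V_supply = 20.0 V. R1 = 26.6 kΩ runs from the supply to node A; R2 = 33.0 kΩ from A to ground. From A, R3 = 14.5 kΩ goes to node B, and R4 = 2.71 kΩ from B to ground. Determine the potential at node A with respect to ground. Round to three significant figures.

The second stage (R3 + R4 = 17.21 kΩ) loads node A in parallel with R2.
R2 ‖ (R3+R4) = 11.31 kΩ.
So V_A = 20.0 × 0.2984 = 5.967 V.

V_A ≈ 5.97 V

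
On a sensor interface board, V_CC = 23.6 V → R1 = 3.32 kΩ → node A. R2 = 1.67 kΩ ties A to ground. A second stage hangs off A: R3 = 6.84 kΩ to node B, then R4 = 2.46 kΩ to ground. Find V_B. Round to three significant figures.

The second stage (R3 + R4 = 9.300 kΩ) loads node A in parallel with R2.
R2 ‖ (R3+R4) = 1.416 kΩ.
V_A = 23.6 × 1.416/(3.32 + 1.416) = 7.055 V.
Then the unloaded second divider: V_B = V_A × R4/(R3+R4) = 7.055 × 0.2645 = 1.866 V.

V_B ≈ 1.87 V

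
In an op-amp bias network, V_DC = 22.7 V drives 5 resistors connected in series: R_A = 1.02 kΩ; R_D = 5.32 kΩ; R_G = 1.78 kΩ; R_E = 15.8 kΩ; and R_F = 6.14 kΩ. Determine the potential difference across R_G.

V ≈ 1.34 V

Total series resistance ΣR = 1.02 + 5.32 + 1.78 + 15.8 + 6.14 = 30.06 kΩ.
V = V_DC · R/ΣR = 22.7 × 0.05921 = 1.344 V.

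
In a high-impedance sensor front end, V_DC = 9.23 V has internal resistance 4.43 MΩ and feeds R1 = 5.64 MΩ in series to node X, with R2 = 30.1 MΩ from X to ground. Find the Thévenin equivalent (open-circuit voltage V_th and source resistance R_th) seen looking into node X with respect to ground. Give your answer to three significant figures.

V_th ≈ 6.92 V, R_th ≈ 7.55 MΩ

R1' = 4.43 + 5.64 = 10.07 MΩ (source resistance + R1).
V_th is the unloaded tap voltage: V_DC · R2/(R1'+R2) = 9.23 × 0.7493 = 6.916 V.
Looking into X with the source shorted: R_th = R1'·R2/(R1'+R2) = 10.07 × 30.1/40.17 = 7.546 MΩ.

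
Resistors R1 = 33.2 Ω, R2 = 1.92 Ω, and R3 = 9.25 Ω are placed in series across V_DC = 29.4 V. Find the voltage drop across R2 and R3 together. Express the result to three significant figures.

V ≈ 7.40 V

Series total: ΣR = 33.2 + 1.92 + 9.25 = 44.37 Ω.
R_{R2..R3} = 1.92 + 9.25 = 11.17 Ω.
By the voltage-divider rule, V = 29.4 × 11.17/44.37 = 7.401 V.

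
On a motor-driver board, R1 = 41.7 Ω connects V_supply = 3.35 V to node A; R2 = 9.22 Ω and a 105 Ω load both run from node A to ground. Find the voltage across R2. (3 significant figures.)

The load sits in parallel with R2, giving an effective lower resistance R2' = R2·R_L/(R2+R_L) = 8.476 Ω.
Now apply the divider: V_out = 3.35 × 0.1689 = 0.5659 V.

V_out ≈ 0.566 V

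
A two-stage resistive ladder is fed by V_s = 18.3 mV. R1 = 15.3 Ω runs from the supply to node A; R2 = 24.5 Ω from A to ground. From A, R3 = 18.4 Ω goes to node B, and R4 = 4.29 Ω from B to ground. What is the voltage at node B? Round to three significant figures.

V_B ≈ 1.51 mV

The second stage (R3 + R4 = 22.69 Ω) loads node A in parallel with R2.
R2 ‖ (R3+R4) = 11.78 Ω.
So V_A = 18.3 × 0.4350 = 7.961 mV.
Then the unloaded second divider: V_B = V_A × R4/(R3+R4) = 7.961 × 0.1891 = 1.505 mV.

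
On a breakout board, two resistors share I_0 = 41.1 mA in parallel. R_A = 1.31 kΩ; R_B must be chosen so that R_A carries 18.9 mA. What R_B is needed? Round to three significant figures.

The fraction through R_A equals R_B/(R_A+R_B).
With f = 0.4599, R_B = R_A · f/(1−f) = 1.31 × 0.8514 = 1.115 kΩ.

R_B ≈ 1.12 kΩ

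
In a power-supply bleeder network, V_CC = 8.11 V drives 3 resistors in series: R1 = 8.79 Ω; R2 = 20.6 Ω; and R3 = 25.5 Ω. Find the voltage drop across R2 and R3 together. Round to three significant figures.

V ≈ 6.81 V

Total series resistance ΣR = 8.79 + 20.6 + 25.5 = 54.89 Ω.
R_{R2..R3} = 20.6 + 25.5 = 46.10 Ω.
V = V_CC · R/ΣR = 8.11 × 0.8399 = 6.811 V.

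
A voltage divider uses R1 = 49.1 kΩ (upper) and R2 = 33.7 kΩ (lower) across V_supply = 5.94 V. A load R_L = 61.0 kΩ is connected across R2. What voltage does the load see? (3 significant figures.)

V_out ≈ 1.82 V

The load sits in parallel with R2, giving an effective lower resistance R2' = R2·R_L/(R2+R_L) = 21.71 kΩ.
Now apply the divider: V_out = 5.94 × 0.3066 = 1.821 V.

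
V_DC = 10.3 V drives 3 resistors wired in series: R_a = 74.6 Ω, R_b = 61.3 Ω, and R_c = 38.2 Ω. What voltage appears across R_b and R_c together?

Series total: ΣR = 74.6 + 61.3 + 38.2 = 174.1 Ω.
R_{R_b..R_c} = 61.3 + 38.2 = 99.50 Ω.
Voltage divider: V = V_DC · (99.50 / 174.1) = 10.3 × 0.5715 = 5.887 V.

V ≈ 5.89 V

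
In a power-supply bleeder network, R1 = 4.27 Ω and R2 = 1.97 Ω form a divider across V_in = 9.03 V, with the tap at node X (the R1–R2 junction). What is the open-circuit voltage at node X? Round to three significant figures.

V_th is the unloaded tap voltage: V_in · R2/(R1+R2) = 9.03 × 0.3157 = 2.851 V.

V_th ≈ 2.85 V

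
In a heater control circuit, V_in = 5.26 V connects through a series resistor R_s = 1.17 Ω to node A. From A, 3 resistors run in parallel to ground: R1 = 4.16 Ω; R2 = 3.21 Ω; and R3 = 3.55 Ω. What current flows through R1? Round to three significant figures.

I ≈ 0.640 A

Parallel bank: R_p = 1/(1/4.16 + 1/3.21 + 1/3.55) = 1.200 Ω.
V_A = 5.26 × 1.200/2.370 = 2.663 V.
Branch current I = V_A/R1 = 2.663/4.16 = 0.6401 A.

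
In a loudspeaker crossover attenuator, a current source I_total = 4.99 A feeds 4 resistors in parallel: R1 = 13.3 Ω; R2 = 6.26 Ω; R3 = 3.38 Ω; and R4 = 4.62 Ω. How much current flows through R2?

I ≈ 1.07 A

Conductances: ΣG = 1/13.3 + 1/6.26 + 1/3.38 + 1/4.62 = 0.7472 (1/Ω).
Current divider: I(R2) = I_total · G_k/ΣG = 4.99 × (0.1597/0.7472) = 4.99 × 0.2138 = 1.067 A.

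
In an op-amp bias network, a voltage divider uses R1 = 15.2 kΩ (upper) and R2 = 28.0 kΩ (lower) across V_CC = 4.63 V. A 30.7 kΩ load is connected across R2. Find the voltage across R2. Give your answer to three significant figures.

V_out ≈ 2.27 V

R2 ‖ R_L = (28.0 × 30.7)/(28.0 + 30.7) = 14.64 kΩ.
Now apply the divider: V_out = 4.63 × 0.4907 = 2.272 V.
(Unloaded it would be 3.00 V; the load pulls it down.)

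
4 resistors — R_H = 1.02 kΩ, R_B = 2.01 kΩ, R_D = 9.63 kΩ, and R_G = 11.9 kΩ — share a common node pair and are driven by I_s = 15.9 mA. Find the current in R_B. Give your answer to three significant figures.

ΣG = 1/1.02 + 1/2.01 + 1/9.63 + 1/11.9 = 1.666.
R_B takes the fraction G_k/ΣG = 0.4975/1.666 = 0.2987, so I = 15.9 × 0.2987 = 4.749 mA.

I ≈ 4.75 mA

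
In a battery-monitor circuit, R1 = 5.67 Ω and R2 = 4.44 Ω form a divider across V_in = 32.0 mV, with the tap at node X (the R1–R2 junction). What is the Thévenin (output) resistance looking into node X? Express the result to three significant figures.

Zeroing V_in shorts the top of R1 to ground, so R_th = R1 ‖ R2 = 2.490 Ω.

R_th ≈ 2.49 Ω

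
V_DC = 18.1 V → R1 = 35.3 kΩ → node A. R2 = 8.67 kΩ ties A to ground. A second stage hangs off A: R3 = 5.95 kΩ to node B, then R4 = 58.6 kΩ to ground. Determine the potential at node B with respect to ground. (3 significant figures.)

V_B ≈ 2.92 V

The second stage (R3 + R4 = 64.55 kΩ) loads node A in parallel with R2.
Effective lower resistance at A: R2 ‖ 64.55 = 7.643 kΩ.
V_A = 18.1 × 7.643/(35.3 + 7.643) = 3.222 V.
Then the unloaded second divider: V_B = V_A × R4/(R3+R4) = 3.222 × 0.9078 = 2.925 V.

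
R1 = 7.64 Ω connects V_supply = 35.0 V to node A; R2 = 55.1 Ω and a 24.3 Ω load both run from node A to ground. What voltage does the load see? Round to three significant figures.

V_out ≈ 24.1 V

First combine the lower leg with the load: R2 ‖ R_L = 16.86 Ω.
Now apply the divider: V_out = 35.0 × 0.6882 = 24.09 V.
(Unloaded it would be 30.7 V; the load pulls it down.)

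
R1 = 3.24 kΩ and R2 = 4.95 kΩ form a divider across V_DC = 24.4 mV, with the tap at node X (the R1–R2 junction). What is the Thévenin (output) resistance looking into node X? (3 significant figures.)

R_th ≈ 1.96 kΩ

Looking into X with the source shorted: R_th = R1·R2/(R1+R2) = 3.240 × 4.95/8.190 = 1.958 kΩ.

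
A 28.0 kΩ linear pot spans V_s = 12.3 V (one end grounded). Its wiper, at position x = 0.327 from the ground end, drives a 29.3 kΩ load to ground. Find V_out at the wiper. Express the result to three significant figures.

Lower segment x·R_p = 9.156 kΩ; upper segment (1−x)·R_p = 18.84 kΩ.
Lower segment in parallel with the load: 9.156 ‖ 29.3 = 6.976 kΩ.
Then V_out = V_s · 6.976/(18.84 + 6.976) = 3.323 V.
(Unloaded: V_out = x·V_s = 4.02 V.)

V_out ≈ 3.32 V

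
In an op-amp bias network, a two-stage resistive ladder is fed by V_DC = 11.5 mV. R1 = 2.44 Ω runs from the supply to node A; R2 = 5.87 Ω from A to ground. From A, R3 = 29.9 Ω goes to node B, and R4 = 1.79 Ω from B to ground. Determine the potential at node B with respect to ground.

Looking into the second stage from A: R3 + R4 = 31.69 Ω appears in parallel with R2.
R2 ‖ (R3+R4) = 4.953 Ω.
First divider: V_A = V_DC · 4.953/(2.44 + 4.953) = 7.704 mV.
Stage 2 is unloaded, so V_B = V_A · R4/(R3+R4) = 7.704 × 1.79/31.69 = 0.4352 mV.

V_B ≈ 0.435 mV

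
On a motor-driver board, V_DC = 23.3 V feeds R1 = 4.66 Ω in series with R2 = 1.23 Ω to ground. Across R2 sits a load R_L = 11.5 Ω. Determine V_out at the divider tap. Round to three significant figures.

V_out ≈ 4.49 V

The load sits in parallel with R2, giving an effective lower resistance R2' = R2·R_L/(R2+R_L) = 1.111 Ω.
Voltage divider with the loaded lower leg: V_out = 23.3 × 1.111/(4.66 + 1.111) = 23.3 × 0.1925 = 4.486 V.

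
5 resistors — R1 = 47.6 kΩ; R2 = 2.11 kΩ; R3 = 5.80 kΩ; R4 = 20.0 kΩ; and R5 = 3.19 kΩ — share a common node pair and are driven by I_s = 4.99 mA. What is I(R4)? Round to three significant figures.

Total conductance ΣG = 1/47.6 + 1/2.11 + 1/5.80 + 1/20.0 + 1/3.19 = 1.031 (units of 1/kΩ).
Current divider: I(R4) = I_s · G_k/ΣG = 4.99 × (0.05000/1.031) = 4.99 × 0.04850 = 0.2420 mA.

I ≈ 0.242 mA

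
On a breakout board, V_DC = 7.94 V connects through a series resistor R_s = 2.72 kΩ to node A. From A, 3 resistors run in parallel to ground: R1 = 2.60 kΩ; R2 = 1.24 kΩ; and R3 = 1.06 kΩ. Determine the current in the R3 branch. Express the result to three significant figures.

I ≈ 1.10 mA

Parallel bank: R_p = 1/(1/2.60 + 1/1.24 + 1/1.06) = 0.4685 kΩ.
V_A = 7.94 × 0.4685/3.189 = 1.167 V.
I(R3) = V_A / R3 = 1.167/1.06 = 1.101 mA.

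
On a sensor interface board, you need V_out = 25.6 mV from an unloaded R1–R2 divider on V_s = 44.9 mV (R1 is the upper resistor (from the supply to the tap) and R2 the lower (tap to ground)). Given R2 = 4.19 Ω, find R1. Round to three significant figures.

R1 ≈ 3.16 Ω

The divider ratio is R2/(R1+R2) = 25.6/44.9 = 0.5702.
So R1 = R2 · (V_s/V_out − 1) = 4.19 × (44.9/25.6 − 1) = 4.19 × 0.7539 = 3.159 Ω.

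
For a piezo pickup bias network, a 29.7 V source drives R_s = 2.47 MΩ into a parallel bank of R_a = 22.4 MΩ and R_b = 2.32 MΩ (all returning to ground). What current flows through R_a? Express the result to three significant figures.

I ≈ 0.610 µA

Equivalent of the parallel group: R_p = 2.102 MΩ.
Node voltage V_A = V_s · R_p/(R_s + R_p) = 29.7 × 0.4598 = 13.66 V.
Branch current I = V_A/R_a = 13.66/22.4 = 0.6096 µA.
(Check via current divider: I_total = 6.496 µA; share G_k/ΣG = 0.09385 → same result.)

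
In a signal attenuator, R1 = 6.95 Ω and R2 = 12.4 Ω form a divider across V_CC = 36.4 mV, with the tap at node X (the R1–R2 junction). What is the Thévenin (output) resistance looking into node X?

R_th ≈ 4.45 Ω

With V_CC suppressed (replaced by a short), R_th = R1 ‖ R2 = (6.950 × 12.4)/(6.950 + 12.4) = 4.454 Ω.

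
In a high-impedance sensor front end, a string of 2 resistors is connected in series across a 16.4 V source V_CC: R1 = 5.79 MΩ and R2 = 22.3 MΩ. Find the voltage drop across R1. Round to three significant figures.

Total series resistance ΣR = 5.79 + 22.3 = 28.09 MΩ.
By the voltage-divider rule, V = 16.4 × 5.790/28.09 = 3.380 V.

V ≈ 3.38 V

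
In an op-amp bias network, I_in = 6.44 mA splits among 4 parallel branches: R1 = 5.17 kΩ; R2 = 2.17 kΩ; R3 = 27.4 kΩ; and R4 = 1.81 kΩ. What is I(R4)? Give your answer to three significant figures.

Conductances: ΣG = 1/5.17 + 1/2.17 + 1/27.4 + 1/1.81 = 1.243 (1/kΩ).
R4 takes the fraction G_k/ΣG = 0.5525/1.243 = 0.4444, so I = 6.44 × 0.4444 = 2.862 mA.

I ≈ 2.86 mA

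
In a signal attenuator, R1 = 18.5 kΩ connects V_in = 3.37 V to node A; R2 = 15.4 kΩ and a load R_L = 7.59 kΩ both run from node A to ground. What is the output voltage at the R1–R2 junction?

V_out ≈ 0.726 V

R2 ‖ R_L = (15.4 × 7.59)/(15.4 + 7.59) = 5.084 kΩ.
Then V_out = V_in · R2'/(R1 + R2') = 3.37 × 5.084/23.58 = 0.7265 V.
(Unloaded it would be 1.53 V; the load pulls it down.)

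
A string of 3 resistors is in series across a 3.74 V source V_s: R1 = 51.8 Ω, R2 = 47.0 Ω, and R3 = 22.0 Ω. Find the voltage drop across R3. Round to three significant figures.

V ≈ 0.681 V

Total series resistance ΣR = 51.8 + 47.0 + 22.0 = 120.8 Ω.
By the voltage-divider rule, V = 3.74 × 22.00/120.8 = 0.6811 V.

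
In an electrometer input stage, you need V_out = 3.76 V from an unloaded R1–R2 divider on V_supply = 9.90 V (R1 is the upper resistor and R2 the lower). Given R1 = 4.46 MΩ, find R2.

R2 ≈ 2.73 MΩ

Required fraction k = V_out/V_supply = 0.3798.
R2 = R1 · 0.3798/(1 − 0.3798) = 2.731 MΩ.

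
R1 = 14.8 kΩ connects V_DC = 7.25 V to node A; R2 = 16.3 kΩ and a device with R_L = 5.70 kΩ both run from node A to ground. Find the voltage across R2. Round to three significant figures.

The load sits in parallel with R2, giving an effective lower resistance R2' = R2·R_L/(R2+R_L) = 4.223 kΩ.
Now apply the divider: V_out = 7.25 × 0.2220 = 1.610 V.

V_out ≈ 1.61 V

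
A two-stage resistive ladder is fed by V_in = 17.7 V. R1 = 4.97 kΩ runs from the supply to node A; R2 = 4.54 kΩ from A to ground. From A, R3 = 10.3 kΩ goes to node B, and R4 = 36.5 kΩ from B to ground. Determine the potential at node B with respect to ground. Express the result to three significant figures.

V_B ≈ 6.27 V

The second stage (R3 + R4 = 46.80 kΩ) loads node A in parallel with R2.
R2 ‖ (R3+R4) = 4.139 kΩ.
V_A = 17.7 × 4.139/(4.97 + 4.139) = 8.042 V.
Then the unloaded second divider: V_B = V_A × R4/(R3+R4) = 8.042 × 0.7799 = 6.272 V.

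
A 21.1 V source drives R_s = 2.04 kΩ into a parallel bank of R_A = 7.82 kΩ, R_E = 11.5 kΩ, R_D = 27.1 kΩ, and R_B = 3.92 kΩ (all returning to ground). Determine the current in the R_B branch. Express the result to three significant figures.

Parallel bank: R_p = 1/(1/7.82 + 1/11.5 + 1/27.1 + 1/3.92) = 1.973 kΩ.
V_A by voltage divider: V_A = 21.1 × 1.973/(2.04 + 1.973) = 10.37 V.
Branch current I = V_A/R_B = 10.37/3.92 = 2.646 mA.
(Check via current divider: I_total = 5.258 mA; share G_k/ΣG = 0.5033 → same result.)

I ≈ 2.65 mA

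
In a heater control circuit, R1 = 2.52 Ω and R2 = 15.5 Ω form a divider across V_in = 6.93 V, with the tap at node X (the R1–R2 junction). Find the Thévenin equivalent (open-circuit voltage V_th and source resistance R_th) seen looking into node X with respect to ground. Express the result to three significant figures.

Open-circuit (no load on X): V_th = V_in · R2/(R1 + R2) = 6.93 × 15.5/(2.520 + 15.5) = 5.961 V.
Looking into X with the source shorted: R_th = R1·R2/(R1+R2) = 2.520 × 15.5/18.02 = 2.168 Ω.

V_th ≈ 5.96 V, R_th ≈ 2.17 Ω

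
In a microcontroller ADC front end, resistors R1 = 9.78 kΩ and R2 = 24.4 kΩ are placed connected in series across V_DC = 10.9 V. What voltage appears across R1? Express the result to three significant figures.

V ≈ 3.12 V

ΣR = 9.78 + 24.4 = 34.18 kΩ.
V = V_DC · R/ΣR = 10.9 × 0.2861 = 3.119 V.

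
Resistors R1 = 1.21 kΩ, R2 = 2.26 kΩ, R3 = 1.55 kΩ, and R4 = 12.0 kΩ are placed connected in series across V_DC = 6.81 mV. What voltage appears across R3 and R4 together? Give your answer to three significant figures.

V ≈ 5.42 mV

ΣR = 1.21 + 2.26 + 1.55 + 12.0 = 17.02 kΩ.
R_{R3..R4} = 1.55 + 12.0 = 13.55 kΩ.
V = V_DC · R/ΣR = 6.81 × 0.7961 = 5.422 mV.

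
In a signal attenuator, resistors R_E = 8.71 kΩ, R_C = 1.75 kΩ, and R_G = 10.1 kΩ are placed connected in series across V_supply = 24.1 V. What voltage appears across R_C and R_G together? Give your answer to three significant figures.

V ≈ 13.9 V

ΣR = 8.71 + 1.75 + 10.1 = 20.56 kΩ.
R_{R_C..R_G} = 1.75 + 10.1 = 11.85 kΩ.
Voltage divider: V = V_supply · (11.85 / 20.56) = 24.1 × 0.5764 = 13.89 V.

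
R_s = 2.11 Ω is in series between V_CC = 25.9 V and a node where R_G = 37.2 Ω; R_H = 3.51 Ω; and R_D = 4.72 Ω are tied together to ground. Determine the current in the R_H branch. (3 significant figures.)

Parallel bank: R_p = 1/(1/37.2 + 1/3.51 + 1/4.72) = 1.910 Ω.
V_A by voltage divider: V_A = 25.9 × 1.910/(2.11 + 1.910) = 12.30 V.
I(R_H) = V_A / R_H = 12.30/3.51 = 3.506 A.
(Equivalently: I_total = 6.443 A, then current-divider fraction G_k/ΣG = 0.5441.)

I ≈ 3.51 A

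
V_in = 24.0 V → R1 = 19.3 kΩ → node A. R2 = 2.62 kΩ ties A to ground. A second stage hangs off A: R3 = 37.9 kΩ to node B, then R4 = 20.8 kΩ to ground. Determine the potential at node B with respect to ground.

The second stage (R3 + R4 = 58.70 kΩ) loads node A in parallel with R2.
Effective lower resistance at A: R2 ‖ 58.70 = 2.508 kΩ.
So V_A = 24.0 × 0.1150 = 2.760 V.
Stage 2 is unloaded, so V_B = V_A · R4/(R3+R4) = 2.760 × 20.8/58.70 = 0.9780 V.

V_B ≈ 0.978 V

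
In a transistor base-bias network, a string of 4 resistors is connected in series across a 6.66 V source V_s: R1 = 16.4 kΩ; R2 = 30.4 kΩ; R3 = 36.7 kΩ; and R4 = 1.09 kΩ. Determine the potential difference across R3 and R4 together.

V ≈ 2.98 V

Series total: ΣR = 16.4 + 30.4 + 36.7 + 1.09 = 84.59 kΩ.
R_{R3..R4} = 36.7 + 1.09 = 37.79 kΩ.
Voltage divider: V = V_s · (37.79 / 84.59) = 6.66 × 0.4467 = 2.975 V.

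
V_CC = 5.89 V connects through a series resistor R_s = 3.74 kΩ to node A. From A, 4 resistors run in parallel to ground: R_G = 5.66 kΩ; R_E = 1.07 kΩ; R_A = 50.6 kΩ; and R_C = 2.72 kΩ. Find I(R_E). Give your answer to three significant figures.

I ≈ 0.833 mA

Parallel bank: R_p = 1/(1/5.66 + 1/1.07 + 1/50.6 + 1/2.72) = 0.6673 kΩ.
Node voltage V_A = V_CC · R_p/(R_s + R_p) = 5.89 × 0.1514 = 0.8917 V.
I(R_E) = V_A / R_E = 0.8917/1.07 = 0.8334 mA.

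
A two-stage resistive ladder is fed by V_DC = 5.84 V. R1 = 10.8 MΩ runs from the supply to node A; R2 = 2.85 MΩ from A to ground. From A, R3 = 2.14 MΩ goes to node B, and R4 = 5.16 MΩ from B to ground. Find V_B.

V_B ≈ 0.658 V

Node A sees R2 in parallel with the series input of stage 2, R3 + R4 = 7.300 MΩ.
Effective lower resistance at A: R2 ‖ 7.300 = 2.050 MΩ.
So V_A = 5.84 × 0.1595 = 0.9316 V.
Stage 2 is unloaded, so V_B = V_A · R4/(R3+R4) = 0.9316 × 5.16/7.300 = 0.6585 V.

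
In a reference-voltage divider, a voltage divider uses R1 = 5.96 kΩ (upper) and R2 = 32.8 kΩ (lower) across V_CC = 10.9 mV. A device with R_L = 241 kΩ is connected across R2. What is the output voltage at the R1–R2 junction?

V_out ≈ 9.03 mV

R2 ‖ R_L = (32.8 × 241)/(32.8 + 241) = 28.87 kΩ.
Now apply the divider: V_out = 10.9 × 0.8289 = 9.035 mV.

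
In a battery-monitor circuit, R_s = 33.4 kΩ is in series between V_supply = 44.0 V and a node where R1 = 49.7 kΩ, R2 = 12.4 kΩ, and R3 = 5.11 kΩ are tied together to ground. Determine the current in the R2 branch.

I ≈ 0.325 mA

Combine the parallel branches: R_p = (1/49.7 + 1/12.4 + 1/5.11)⁻¹ = 3.373 kΩ.
Node voltage V_A = V_supply · R_p/(R_s + R_p) = 44.0 × 0.09173 = 4.036 V.
I(R2) = V_A / R2 = 4.036/12.4 = 0.3255 mA.
(Check via current divider: I_total = 1.197 mA; share G_k/ΣG = 0.2720 → same result.)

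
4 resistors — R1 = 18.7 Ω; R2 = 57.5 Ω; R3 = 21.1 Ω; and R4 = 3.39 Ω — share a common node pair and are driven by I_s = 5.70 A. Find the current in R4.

I ≈ 4.07 A

ΣG = 1/18.7 + 1/57.5 + 1/21.1 + 1/3.39 = 0.4132.
Current divider: I(R4) = I_s · G_k/ΣG = 5.70 × (0.2950/0.4132) = 5.70 × 0.7138 = 4.069 A.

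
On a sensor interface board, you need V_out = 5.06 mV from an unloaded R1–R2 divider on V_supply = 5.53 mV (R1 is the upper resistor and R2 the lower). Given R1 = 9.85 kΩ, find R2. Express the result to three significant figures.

R2 ≈ 106 kΩ

The divider ratio is R2/(R1+R2) = 5.06/5.53 = 0.9150.
R2 = R1 · 0.9150/(1 − 0.9150) = 106.0 kΩ.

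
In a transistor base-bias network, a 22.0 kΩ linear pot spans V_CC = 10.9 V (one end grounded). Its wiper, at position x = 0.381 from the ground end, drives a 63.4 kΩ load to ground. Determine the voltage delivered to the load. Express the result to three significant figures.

V_out ≈ 3.84 V

The pot divides into 13.62 kΩ above the wiper and 8.382 kΩ below.
(x·R_p) ‖ R_L = 7.403 kΩ.
Loaded-divider output: V_out = 10.9 × 0.3522 = 3.839 V.
(Unloaded: V_out = x·V_CC = 4.15 V.)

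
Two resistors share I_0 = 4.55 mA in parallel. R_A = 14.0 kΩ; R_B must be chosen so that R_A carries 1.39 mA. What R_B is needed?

R_B ≈ 6.16 kΩ

Two-branch current divider: I_A = I_0 · R_B/(R_A + R_B).
With f = 0.3055, R_B = R_A · f/(1−f) = 14.0 × 0.4399 = 6.158 kΩ.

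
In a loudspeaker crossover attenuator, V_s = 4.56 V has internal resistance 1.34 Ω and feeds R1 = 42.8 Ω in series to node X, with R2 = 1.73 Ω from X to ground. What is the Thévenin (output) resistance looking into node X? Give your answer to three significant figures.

R_th ≈ 1.66 Ω

R1' = 1.34 + 42.8 = 44.14 Ω (source resistance + R1).
With V_s suppressed (replaced by a short), R_th = R1' ‖ R2 = (44.14 × 1.73)/(44.14 + 1.73) = 1.665 Ω.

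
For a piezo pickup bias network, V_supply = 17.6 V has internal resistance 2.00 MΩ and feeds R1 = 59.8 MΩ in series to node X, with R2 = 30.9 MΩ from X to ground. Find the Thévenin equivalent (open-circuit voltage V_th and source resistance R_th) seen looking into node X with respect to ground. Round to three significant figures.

R1' = 2.00 + 59.8 = 61.80 MΩ (source resistance + R1).
With X open, the divider is unloaded: V_th = 17.6 × 30.9/92.70 = 5.867 V.
With V_supply suppressed (replaced by a short), R_th = R1' ‖ R2 = (61.80 × 30.9)/(61.80 + 30.9) = 20.60 MΩ.

V_th ≈ 5.87 V, R_th ≈ 20.6 MΩ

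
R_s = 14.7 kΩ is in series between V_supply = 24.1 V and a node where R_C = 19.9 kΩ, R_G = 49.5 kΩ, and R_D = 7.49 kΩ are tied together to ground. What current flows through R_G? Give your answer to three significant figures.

Parallel bank: R_p = 1/(1/19.9 + 1/49.5 + 1/7.49) = 4.903 kΩ.
V_A = 24.1 × 4.903/19.60 = 6.028 V.
Branch current I = V_A/R_G = 6.028/49.5 = 0.1218 mA.
(Check via current divider: I_total = 1.229 mA; share G_k/ΣG = 0.09905 → same result.)

I ≈ 0.122 mA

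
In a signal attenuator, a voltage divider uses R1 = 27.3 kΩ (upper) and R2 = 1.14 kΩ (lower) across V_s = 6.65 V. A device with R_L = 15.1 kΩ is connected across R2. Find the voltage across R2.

First combine the lower leg with the load: R2 ‖ R_L = 1.060 kΩ.
Now apply the divider: V_out = 6.65 × 0.03738 = 0.2485 V.

V_out ≈ 0.249 V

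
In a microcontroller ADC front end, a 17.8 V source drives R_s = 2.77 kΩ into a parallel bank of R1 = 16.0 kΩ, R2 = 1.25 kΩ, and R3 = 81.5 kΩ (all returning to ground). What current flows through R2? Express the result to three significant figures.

I ≈ 4.16 mA

Combine the parallel branches: R_p = (1/16.0 + 1/1.25 + 1/81.5)⁻¹ = 1.143 kΩ.
V_A = 17.8 × 1.143/3.913 = 5.200 V.
Branch current I = V_A/R2 = 5.200/1.25 = 4.160 mA.
(Check via current divider: I_total = 4.549 mA; share G_k/ΣG = 0.9145 → same result.)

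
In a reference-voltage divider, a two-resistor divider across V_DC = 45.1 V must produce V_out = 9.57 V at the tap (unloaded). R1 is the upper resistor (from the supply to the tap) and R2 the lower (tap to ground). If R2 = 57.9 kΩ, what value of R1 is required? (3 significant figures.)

Required fraction k = V_out/V_DC = 0.2122.
Rearranging, R1 = R2·(1−k)/k = 57.9 × 3.713 = 215.0 kΩ.

R1 ≈ 215 kΩ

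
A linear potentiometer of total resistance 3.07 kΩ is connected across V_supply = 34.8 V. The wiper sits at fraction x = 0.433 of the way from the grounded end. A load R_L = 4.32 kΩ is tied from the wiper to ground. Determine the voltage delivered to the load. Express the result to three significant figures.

V_out ≈ 12.8 V

The pot divides into 1.741 kΩ above the wiper and 1.329 kΩ below.
R_L loads the lower segment: effective lower R = 1.017 kΩ.
V_out = 34.8 × 1.017/(1.741 + 1.017) = 12.83 V.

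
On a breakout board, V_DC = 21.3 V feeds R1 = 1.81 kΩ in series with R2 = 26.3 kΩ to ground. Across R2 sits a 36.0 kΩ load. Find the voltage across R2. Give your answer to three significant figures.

First combine the lower leg with the load: R2 ‖ R_L = 15.20 kΩ.
Then V_out = V_DC · R2'/(R1 + R2') = 21.3 × 15.20/17.01 = 19.03 V.
(Unloaded it would be 19.9 V; the load pulls it down.)

V_out ≈ 19.0 V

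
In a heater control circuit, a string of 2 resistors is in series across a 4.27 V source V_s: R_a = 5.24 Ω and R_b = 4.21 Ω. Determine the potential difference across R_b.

Series total: ΣR = 5.24 + 4.21 = 9.450 Ω.
Voltage divider: V = V_s · (4.210 / 9.450) = 4.27 × 0.4455 = 1.902 V.

V ≈ 1.90 V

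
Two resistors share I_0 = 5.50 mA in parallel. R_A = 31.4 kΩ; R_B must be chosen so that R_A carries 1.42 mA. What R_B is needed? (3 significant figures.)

In a two-way split, I_A/I_0 = R_B/(R_A + R_B).
With f = 0.2582, R_B = R_A · f/(1−f) = 31.4 × 0.3480 = 10.93 kΩ.

R_B ≈ 10.9 kΩ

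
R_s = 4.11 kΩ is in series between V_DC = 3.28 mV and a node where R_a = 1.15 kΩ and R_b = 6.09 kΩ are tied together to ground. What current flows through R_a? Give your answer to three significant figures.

Parallel bank: R_p = 1/(1/1.15 + 1/6.09) = 0.9673 kΩ.
Node voltage V_A = V_DC · R_p/(R_s + R_p) = 3.28 × 0.1905 = 0.6249 mV.
Branch current I = V_A/R_a = 0.6249/1.15 = 0.5434 µA.
(Check via current divider: I_total = 0.6460 µA; share G_k/ΣG = 0.8412 → same result.)

I ≈ 0.543 µA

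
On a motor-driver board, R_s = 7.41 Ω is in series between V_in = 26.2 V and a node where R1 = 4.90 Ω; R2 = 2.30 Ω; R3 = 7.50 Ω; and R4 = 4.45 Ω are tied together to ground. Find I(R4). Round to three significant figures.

Combine the parallel branches: R_p = (1/4.90 + 1/2.30 + 1/7.50 + 1/4.45)⁻¹ = 1.003 Ω.
V_A by voltage divider: V_A = 26.2 × 1.003/(7.41 + 1.003) = 3.124 V.
Branch current I = V_A/R4 = 3.124/4.45 = 0.7020 A.

I ≈ 0.702 A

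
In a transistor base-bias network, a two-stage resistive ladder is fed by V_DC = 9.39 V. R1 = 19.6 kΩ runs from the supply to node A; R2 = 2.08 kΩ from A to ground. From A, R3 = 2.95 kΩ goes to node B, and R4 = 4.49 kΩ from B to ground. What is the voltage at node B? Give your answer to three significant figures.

Looking into the second stage from A: R3 + R4 = 7.440 kΩ appears in parallel with R2.
R2 ‖ (R3+R4) = 1.626 kΩ.
First divider: V_A = V_DC · 1.626/(19.6 + 1.626) = 0.7191 V.
V_B = V_A × 0.6035 = 0.4340 V.

V_B ≈ 0.434 V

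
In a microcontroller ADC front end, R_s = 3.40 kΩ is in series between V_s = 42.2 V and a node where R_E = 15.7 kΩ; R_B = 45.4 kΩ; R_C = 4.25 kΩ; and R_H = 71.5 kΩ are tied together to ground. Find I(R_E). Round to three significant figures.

Equivalent of the parallel group: R_p = 2.985 kΩ.
V_A = 42.2 × 2.985/6.385 = 19.73 V.
I(R_E) = V_A / R_E = 19.73/15.7 = 1.257 mA.
(Check via current divider: I_total = 6.609 mA; share G_k/ΣG = 0.1901 → same result.)

I ≈ 1.26 mA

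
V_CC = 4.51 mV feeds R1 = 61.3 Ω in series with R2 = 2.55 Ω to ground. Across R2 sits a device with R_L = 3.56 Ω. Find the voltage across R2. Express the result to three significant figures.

V_out ≈ 0.107 mV

The load sits in parallel with R2, giving an effective lower resistance R2' = R2·R_L/(R2+R_L) = 1.486 Ω.
Voltage divider with the loaded lower leg: V_out = 4.51 × 1.486/(61.3 + 1.486) = 4.51 × 0.02366 = 0.1067 mV.
(Unloaded it would be 0.180 mV; the load pulls it down.)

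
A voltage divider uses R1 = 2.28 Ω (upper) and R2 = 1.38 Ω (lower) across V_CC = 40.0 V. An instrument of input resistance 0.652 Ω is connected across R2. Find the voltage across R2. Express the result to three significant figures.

The load sits in parallel with R2, giving an effective lower resistance R2' = R2·R_L/(R2+R_L) = 0.4428 Ω.
Voltage divider with the loaded lower leg: V_out = 40.0 × 0.4428/(2.28 + 0.4428) = 40.0 × 0.1626 = 6.505 V.
(Unloaded it would be 15.1 V; the load pulls it down.)

V_out ≈ 6.51 V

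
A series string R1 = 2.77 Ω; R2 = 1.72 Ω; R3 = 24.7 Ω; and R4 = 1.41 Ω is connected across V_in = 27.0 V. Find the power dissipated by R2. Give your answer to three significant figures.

P ≈ 1.34 W

The common current is I = 27.0/30.60 = 0.8824 A.
P(R2) = I²·R2 = (0.8824)² × 1.72 = 1.339 W.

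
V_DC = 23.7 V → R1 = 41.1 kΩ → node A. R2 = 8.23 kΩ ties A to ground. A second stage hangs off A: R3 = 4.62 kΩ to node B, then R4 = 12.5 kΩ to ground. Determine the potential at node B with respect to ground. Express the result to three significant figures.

The second stage (R3 + R4 = 17.12 kΩ) loads node A in parallel with R2.
R2 ‖ (R3+R4) = 5.558 kΩ.
First divider: V_A = V_DC · 5.558/(41.1 + 5.558) = 2.823 V.
V_B = V_A × 0.7301 = 2.061 V.

V_B ≈ 2.06 V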